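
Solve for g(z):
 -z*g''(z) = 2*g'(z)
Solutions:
 g(z) = C1 + C2/z


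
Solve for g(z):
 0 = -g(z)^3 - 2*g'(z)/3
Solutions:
 g(z) = -sqrt(-1/(C1 - 3*z))
 g(z) = sqrt(-1/(C1 - 3*z))


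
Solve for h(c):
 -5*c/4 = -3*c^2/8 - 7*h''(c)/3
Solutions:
 h(c) = C1 + C2*c - 3*c^4/224 + 5*c^3/56


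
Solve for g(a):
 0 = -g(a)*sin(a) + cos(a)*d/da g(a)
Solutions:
 g(a) = C1/cos(a)


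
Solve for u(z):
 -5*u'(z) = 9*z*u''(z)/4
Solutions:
 u(z) = C1 + C2/z^(11/9)


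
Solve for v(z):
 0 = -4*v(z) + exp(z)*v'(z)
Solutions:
 v(z) = C1*exp(-4*exp(-z))


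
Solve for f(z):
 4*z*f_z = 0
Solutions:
 f(z) = C1


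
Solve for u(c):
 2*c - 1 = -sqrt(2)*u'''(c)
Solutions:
 u(c) = C1 + C2*c + C3*c^2 - sqrt(2)*c^4/24 + sqrt(2)*c^3/12


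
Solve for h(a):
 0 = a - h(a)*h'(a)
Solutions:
 h(a) = -sqrt(C1 + a^2)
 h(a) = sqrt(C1 + a^2)


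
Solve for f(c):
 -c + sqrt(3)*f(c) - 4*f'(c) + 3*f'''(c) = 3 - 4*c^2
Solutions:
 f(c) = C1*exp(sqrt(3)*c/3) + C2*exp(c*(-sqrt(3) + sqrt(39))/6) + C3*exp(-c*(sqrt(3) + sqrt(39))/6) - 4*sqrt(3)*c^2/3 - 32*c/3 + sqrt(3)*c/3 - 119*sqrt(3)/9 + 4/3


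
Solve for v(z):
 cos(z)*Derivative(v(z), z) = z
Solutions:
 v(z) = C1 + Integral(z/cos(z), z)


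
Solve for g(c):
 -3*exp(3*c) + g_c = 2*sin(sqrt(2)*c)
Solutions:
 g(c) = C1 + exp(3*c) - sqrt(2)*cos(sqrt(2)*c)


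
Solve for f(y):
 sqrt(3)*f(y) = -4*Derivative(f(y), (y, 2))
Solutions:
 f(y) = C1*sin(3^(1/4)*y/2) + C2*cos(3^(1/4)*y/2)


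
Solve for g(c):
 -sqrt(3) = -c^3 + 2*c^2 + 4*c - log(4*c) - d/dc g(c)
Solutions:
 g(c) = C1 - c^4/4 + 2*c^3/3 + 2*c^2 - c*log(c) - c*log(4) + c + sqrt(3)*c


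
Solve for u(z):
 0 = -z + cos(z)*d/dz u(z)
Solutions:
 u(z) = C1 + Integral(z/cos(z), z)


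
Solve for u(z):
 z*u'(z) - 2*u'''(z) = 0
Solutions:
 u(z) = C1 + Integral(C2*airyai(2^(2/3)*z/2) + C3*airybi(2^(2/3)*z/2), z)


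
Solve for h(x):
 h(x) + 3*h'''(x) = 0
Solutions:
 h(x) = C3*exp(-3^(2/3)*x/3) + (C1*sin(3^(1/6)*x/2) + C2*cos(3^(1/6)*x/2))*exp(3^(2/3)*x/6)


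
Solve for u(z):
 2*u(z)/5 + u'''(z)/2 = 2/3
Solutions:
 u(z) = C3*exp(-10^(2/3)*z/5) + (C1*sin(10^(2/3)*sqrt(3)*z/10) + C2*cos(10^(2/3)*sqrt(3)*z/10))*exp(10^(2/3)*z/10) + 5/3


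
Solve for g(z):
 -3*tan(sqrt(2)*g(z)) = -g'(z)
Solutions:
 g(z) = sqrt(2)*(pi - asin(C1*exp(3*sqrt(2)*z)))/2
 g(z) = sqrt(2)*asin(C1*exp(3*sqrt(2)*z))/2


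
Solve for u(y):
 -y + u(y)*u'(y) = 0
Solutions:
 u(y) = -sqrt(C1 + y^2)
 u(y) = sqrt(C1 + y^2)


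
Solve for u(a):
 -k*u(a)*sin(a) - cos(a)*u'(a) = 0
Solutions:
 u(a) = C1*exp(k*log(cos(a)))


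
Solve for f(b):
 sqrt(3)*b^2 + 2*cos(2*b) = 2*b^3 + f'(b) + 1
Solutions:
 f(b) = C1 - b^4/2 + sqrt(3)*b^3/3 - b + sin(2*b)


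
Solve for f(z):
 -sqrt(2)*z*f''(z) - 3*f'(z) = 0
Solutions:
 f(z) = C1 + C2*z^(1 - 3*sqrt(2)/2)


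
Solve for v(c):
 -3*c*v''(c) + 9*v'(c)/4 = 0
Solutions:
 v(c) = C1 + C2*c^(7/4)


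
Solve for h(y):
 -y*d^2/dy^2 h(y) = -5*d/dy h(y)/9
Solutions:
 h(y) = C1 + C2*y^(14/9)


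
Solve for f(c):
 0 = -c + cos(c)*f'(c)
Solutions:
 f(c) = C1 + Integral(c/cos(c), c)


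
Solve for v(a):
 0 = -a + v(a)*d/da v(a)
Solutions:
 v(a) = -sqrt(C1 + a^2)
 v(a) = sqrt(C1 + a^2)


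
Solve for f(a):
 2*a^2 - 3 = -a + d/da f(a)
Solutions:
 f(a) = C1 + 2*a^3/3 + a^2/2 - 3*a


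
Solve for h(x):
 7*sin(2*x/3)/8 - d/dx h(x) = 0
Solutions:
 h(x) = C1 - 21*cos(2*x/3)/16


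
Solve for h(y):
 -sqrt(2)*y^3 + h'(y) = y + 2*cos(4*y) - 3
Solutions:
 h(y) = C1 + sqrt(2)*y^4/4 + y^2/2 - 3*y + sin(4*y)/2


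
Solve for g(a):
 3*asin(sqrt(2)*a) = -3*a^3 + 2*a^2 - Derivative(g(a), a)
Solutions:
 g(a) = C1 - 3*a^4/4 + 2*a^3/3 - 3*a*asin(sqrt(2)*a) - 3*sqrt(2)*sqrt(1 - 2*a^2)/2


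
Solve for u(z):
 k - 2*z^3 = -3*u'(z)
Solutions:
 u(z) = C1 - k*z/3 + z^4/6


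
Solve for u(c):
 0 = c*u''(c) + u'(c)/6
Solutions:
 u(c) = C1 + C2*c^(5/6)


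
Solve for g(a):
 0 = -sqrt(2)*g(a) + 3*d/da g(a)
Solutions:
 g(a) = C1*exp(sqrt(2)*a/3)


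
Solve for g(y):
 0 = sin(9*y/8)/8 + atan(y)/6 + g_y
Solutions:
 g(y) = C1 - y*atan(y)/6 + log(y^2 + 1)/12 + cos(9*y/8)/9


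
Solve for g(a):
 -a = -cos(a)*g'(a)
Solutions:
 g(a) = C1 + Integral(a/cos(a), a)


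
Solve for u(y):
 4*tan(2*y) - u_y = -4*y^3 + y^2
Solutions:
 u(y) = C1 + y^4 - y^3/3 - 2*log(cos(2*y))


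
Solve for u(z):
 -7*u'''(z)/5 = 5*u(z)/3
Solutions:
 u(z) = C3*exp(-105^(2/3)*z/21) + (C1*sin(3^(1/6)*35^(2/3)*z/14) + C2*cos(3^(1/6)*35^(2/3)*z/14))*exp(105^(2/3)*z/42)


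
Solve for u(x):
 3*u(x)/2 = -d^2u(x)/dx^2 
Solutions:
 u(x) = C1*sin(sqrt(6)*x/2) + C2*cos(sqrt(6)*x/2)


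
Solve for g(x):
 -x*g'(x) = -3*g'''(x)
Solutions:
 g(x) = C1 + Integral(C2*airyai(3^(2/3)*x/3) + C3*airybi(3^(2/3)*x/3), x)


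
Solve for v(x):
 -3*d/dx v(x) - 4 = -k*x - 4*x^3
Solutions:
 v(x) = C1 + k*x^2/6 + x^4/3 - 4*x/3


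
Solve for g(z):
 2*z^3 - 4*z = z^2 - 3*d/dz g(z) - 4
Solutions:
 g(z) = C1 - z^4/6 + z^3/9 + 2*z^2/3 - 4*z/3


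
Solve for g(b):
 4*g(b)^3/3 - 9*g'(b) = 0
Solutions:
 g(b) = -3*sqrt(6)*sqrt(-1/(C1 + 4*b))/2
 g(b) = 3*sqrt(6)*sqrt(-1/(C1 + 4*b))/2


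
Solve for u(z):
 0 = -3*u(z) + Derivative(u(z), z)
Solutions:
 u(z) = C1*exp(3*z)


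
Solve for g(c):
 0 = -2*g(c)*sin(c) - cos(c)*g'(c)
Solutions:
 g(c) = C1*cos(c)^2


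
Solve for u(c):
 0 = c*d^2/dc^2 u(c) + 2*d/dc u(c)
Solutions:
 u(c) = C1 + C2/c


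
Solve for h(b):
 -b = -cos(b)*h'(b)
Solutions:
 h(b) = C1 + Integral(b/cos(b), b)


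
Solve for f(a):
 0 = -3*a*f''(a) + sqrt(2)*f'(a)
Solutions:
 f(a) = C1 + C2*a^(sqrt(2)/3 + 1)


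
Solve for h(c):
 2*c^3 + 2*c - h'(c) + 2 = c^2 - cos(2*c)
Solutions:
 h(c) = C1 + c^4/2 - c^3/3 + c^2 + 2*c + sin(2*c)/2


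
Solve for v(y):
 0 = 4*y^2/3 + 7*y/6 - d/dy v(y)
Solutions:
 v(y) = C1 + 4*y^3/9 + 7*y^2/12


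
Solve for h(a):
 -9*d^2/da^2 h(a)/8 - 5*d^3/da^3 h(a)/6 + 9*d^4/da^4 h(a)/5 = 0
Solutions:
 h(a) = C1 + C2*a + C3*exp(a*(25 - sqrt(7915))/108) + C4*exp(a*(25 + sqrt(7915))/108)


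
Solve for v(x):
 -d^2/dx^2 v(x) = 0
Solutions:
 v(x) = C1 + C2*x


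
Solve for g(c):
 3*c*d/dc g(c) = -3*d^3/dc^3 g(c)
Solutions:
 g(c) = C1 + Integral(C2*airyai(-c) + C3*airybi(-c), c)


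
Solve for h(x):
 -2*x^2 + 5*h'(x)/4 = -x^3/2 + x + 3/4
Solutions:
 h(x) = C1 - x^4/10 + 8*x^3/15 + 2*x^2/5 + 3*x/5


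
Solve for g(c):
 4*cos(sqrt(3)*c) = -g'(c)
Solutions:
 g(c) = C1 - 4*sqrt(3)*sin(sqrt(3)*c)/3


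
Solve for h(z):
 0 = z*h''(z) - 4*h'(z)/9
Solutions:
 h(z) = C1 + C2*z^(13/9)


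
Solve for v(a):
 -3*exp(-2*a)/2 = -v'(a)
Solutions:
 v(a) = C1 - 3*exp(-2*a)/4


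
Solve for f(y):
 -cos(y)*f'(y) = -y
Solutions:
 f(y) = C1 + Integral(y/cos(y), y)


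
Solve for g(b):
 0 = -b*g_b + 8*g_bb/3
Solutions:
 g(b) = C1 + C2*erfi(sqrt(3)*b/4)


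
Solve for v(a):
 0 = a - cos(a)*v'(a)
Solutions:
 v(a) = C1 + Integral(a/cos(a), a)


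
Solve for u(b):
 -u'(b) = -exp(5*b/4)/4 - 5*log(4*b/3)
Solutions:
 u(b) = C1 + 5*b*log(b) + 5*b*(-log(3) - 1 + 2*log(2)) + exp(5*b/4)/5


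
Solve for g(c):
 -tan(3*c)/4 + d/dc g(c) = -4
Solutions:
 g(c) = C1 - 4*c - log(cos(3*c))/12


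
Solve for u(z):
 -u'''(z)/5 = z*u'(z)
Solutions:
 u(z) = C1 + Integral(C2*airyai(-5^(1/3)*z) + C3*airybi(-5^(1/3)*z), z)


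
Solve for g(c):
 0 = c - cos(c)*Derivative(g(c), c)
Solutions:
 g(c) = C1 + Integral(c/cos(c), c)


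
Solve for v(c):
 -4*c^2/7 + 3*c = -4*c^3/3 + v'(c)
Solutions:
 v(c) = C1 + c^4/3 - 4*c^3/21 + 3*c^2/2


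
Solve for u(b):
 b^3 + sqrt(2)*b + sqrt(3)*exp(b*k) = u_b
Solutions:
 u(b) = C1 + b^4/4 + sqrt(2)*b^2/2 + sqrt(3)*exp(b*k)/k


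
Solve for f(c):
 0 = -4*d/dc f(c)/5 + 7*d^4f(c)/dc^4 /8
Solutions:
 f(c) = C1 + C4*exp(2*70^(2/3)*c/35) + (C2*sin(sqrt(3)*70^(2/3)*c/35) + C3*cos(sqrt(3)*70^(2/3)*c/35))*exp(-70^(2/3)*c/35)


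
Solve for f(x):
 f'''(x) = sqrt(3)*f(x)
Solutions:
 f(x) = C3*exp(3^(1/6)*x) + (C1*sin(3^(2/3)*x/2) + C2*cos(3^(2/3)*x/2))*exp(-3^(1/6)*x/2)


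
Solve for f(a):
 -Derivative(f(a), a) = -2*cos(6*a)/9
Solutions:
 f(a) = C1 + sin(6*a)/27


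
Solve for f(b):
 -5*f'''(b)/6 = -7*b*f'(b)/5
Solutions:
 f(b) = C1 + Integral(C2*airyai(210^(1/3)*b/5) + C3*airybi(210^(1/3)*b/5), b)


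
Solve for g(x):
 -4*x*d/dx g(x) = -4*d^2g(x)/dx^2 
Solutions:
 g(x) = C1 + C2*erfi(sqrt(2)*x/2)


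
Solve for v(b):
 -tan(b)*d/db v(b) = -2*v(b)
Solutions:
 v(b) = C1*sin(b)^2


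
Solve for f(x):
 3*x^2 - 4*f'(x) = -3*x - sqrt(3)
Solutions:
 f(x) = C1 + x^3/4 + 3*x^2/8 + sqrt(3)*x/4


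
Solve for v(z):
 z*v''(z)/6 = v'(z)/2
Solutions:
 v(z) = C1 + C2*z^4


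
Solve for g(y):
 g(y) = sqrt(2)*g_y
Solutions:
 g(y) = C1*exp(sqrt(2)*y/2)


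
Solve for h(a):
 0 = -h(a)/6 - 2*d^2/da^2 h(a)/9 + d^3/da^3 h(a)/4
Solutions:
 h(a) = C1*exp(a*(-(81*sqrt(7585) + 7073)^(1/3) - 64/(81*sqrt(7585) + 7073)^(1/3) + 16)/54)*sin(sqrt(3)*a*(-(81*sqrt(7585) + 7073)^(1/3) + 64/(81*sqrt(7585) + 7073)^(1/3))/54) + C2*exp(a*(-(81*sqrt(7585) + 7073)^(1/3) - 64/(81*sqrt(7585) + 7073)^(1/3) + 16)/54)*cos(sqrt(3)*a*(-(81*sqrt(7585) + 7073)^(1/3) + 64/(81*sqrt(7585) + 7073)^(1/3))/54) + C3*exp(a*(64/(81*sqrt(7585) + 7073)^(1/3) + 8 + (81*sqrt(7585) + 7073)^(1/3))/27)


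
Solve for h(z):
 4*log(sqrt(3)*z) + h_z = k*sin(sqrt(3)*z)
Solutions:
 h(z) = C1 - sqrt(3)*k*cos(sqrt(3)*z)/3 - 4*z*log(z) - 2*z*log(3) + 4*z


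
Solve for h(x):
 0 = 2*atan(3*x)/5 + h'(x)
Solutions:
 h(x) = C1 - 2*x*atan(3*x)/5 + log(9*x^2 + 1)/15


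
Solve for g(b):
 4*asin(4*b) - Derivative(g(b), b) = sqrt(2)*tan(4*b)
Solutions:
 g(b) = C1 + 4*b*asin(4*b) + sqrt(1 - 16*b^2) + sqrt(2)*log(cos(4*b))/4


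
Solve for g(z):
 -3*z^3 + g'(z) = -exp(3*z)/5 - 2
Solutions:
 g(z) = C1 + 3*z^4/4 - 2*z - exp(3*z)/15


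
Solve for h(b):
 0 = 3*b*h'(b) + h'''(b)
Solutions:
 h(b) = C1 + Integral(C2*airyai(-3^(1/3)*b) + C3*airybi(-3^(1/3)*b), b)


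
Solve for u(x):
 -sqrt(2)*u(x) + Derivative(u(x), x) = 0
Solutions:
 u(x) = C1*exp(sqrt(2)*x)


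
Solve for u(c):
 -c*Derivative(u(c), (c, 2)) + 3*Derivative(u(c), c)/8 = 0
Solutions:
 u(c) = C1 + C2*c^(11/8)


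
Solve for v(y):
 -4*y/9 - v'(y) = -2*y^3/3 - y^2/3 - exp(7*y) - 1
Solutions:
 v(y) = C1 + y^4/6 + y^3/9 - 2*y^2/9 + y + exp(7*y)/7


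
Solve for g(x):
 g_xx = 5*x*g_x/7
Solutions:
 g(x) = C1 + C2*erfi(sqrt(70)*x/14)


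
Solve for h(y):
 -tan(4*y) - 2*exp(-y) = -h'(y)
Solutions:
 h(y) = C1 + log(tan(4*y)^2 + 1)/8 - 2*exp(-y)


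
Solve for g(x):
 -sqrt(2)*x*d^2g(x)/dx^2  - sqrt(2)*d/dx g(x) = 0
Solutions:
 g(x) = C1 + C2*log(x)


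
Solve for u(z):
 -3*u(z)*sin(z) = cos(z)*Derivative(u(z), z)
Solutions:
 u(z) = C1*cos(z)^3


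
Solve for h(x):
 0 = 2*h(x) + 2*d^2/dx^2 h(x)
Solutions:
 h(x) = C1*sin(x) + C2*cos(x)


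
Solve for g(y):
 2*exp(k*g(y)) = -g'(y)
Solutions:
 g(y) = Piecewise((log(1/(C1*k + 2*k*y))/k, Ne(k, 0)), (nan, True))
 g(y) = Piecewise((C1 - 2*y, Eq(k, 0)), (nan, True))


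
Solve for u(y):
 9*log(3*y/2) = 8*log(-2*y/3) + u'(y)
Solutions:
 u(y) = C1 + y*log(y) + y*(-17*log(2) - 1 + 17*log(3) - 8*I*pi)


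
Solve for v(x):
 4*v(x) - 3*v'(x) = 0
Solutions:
 v(x) = C1*exp(4*x/3)


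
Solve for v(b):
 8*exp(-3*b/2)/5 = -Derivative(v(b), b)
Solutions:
 v(b) = C1 + 16*exp(-3*b/2)/15


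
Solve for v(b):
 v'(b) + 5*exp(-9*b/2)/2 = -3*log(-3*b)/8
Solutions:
 v(b) = C1 - 3*b*log(-b)/8 + 3*b*(1 - log(3))/8 + 5*exp(-9*b/2)/9


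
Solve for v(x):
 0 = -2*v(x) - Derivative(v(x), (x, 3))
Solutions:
 v(x) = C3*exp(-2^(1/3)*x) + (C1*sin(2^(1/3)*sqrt(3)*x/2) + C2*cos(2^(1/3)*sqrt(3)*x/2))*exp(2^(1/3)*x/2)


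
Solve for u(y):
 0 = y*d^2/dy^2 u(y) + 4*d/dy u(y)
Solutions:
 u(y) = C1 + C2/y^3


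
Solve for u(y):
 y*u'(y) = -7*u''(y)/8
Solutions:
 u(y) = C1 + C2*erf(2*sqrt(7)*y/7)


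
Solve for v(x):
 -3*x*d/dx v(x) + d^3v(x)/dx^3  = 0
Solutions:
 v(x) = C1 + Integral(C2*airyai(3^(1/3)*x) + C3*airybi(3^(1/3)*x), x)


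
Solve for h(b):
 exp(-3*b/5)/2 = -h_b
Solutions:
 h(b) = C1 + 5*exp(-3*b/5)/6


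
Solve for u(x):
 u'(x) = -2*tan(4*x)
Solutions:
 u(x) = C1 + log(cos(4*x))/2


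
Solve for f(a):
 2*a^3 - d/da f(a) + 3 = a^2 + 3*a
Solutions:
 f(a) = C1 + a^4/2 - a^3/3 - 3*a^2/2 + 3*a


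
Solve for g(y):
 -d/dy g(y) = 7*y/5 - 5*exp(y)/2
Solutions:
 g(y) = C1 - 7*y^2/10 + 5*exp(y)/2


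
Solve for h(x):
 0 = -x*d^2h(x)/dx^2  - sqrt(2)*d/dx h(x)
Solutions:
 h(x) = C1 + C2*x^(1 - sqrt(2))


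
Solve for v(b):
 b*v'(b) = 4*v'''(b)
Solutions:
 v(b) = C1 + Integral(C2*airyai(2^(1/3)*b/2) + C3*airybi(2^(1/3)*b/2), b)


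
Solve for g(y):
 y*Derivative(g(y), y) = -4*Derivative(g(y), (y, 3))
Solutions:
 g(y) = C1 + Integral(C2*airyai(-2^(1/3)*y/2) + C3*airybi(-2^(1/3)*y/2), y)


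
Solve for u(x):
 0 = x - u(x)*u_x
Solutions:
 u(x) = -sqrt(C1 + x^2)
 u(x) = sqrt(C1 + x^2)


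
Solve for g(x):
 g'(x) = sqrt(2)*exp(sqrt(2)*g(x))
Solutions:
 g(x) = sqrt(2)*(2*log(-1/(C1 + sqrt(2)*x)) - log(2))/4


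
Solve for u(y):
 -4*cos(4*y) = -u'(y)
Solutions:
 u(y) = C1 + sin(4*y)


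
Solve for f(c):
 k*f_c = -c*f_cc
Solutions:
 f(c) = C1 + c^(1 - re(k))*(C2*sin(log(c)*Abs(im(k))) + C3*cos(log(c)*im(k)))


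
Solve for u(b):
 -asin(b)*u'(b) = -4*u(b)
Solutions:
 u(b) = C1*exp(4*Integral(1/asin(b), b))


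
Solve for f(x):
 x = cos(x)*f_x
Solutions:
 f(x) = C1 + Integral(x/cos(x), x)


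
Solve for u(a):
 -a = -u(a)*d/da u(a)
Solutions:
 u(a) = -sqrt(C1 + a^2)
 u(a) = sqrt(C1 + a^2)


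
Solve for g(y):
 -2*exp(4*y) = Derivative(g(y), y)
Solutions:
 g(y) = C1 - exp(4*y)/2


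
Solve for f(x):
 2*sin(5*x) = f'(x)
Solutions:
 f(x) = C1 - 2*cos(5*x)/5


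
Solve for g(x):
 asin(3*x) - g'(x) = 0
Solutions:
 g(x) = C1 + x*asin(3*x) + sqrt(1 - 9*x^2)/3


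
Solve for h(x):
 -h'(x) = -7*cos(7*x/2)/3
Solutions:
 h(x) = C1 + 2*sin(7*x/2)/3


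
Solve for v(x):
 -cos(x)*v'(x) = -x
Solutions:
 v(x) = C1 + Integral(x/cos(x), x)


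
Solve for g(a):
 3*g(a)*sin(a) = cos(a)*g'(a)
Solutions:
 g(a) = C1/cos(a)^3


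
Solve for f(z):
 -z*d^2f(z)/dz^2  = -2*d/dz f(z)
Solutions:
 f(z) = C1 + C2*z^3


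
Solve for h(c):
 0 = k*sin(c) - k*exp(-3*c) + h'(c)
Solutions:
 h(c) = C1 + k*cos(c) - k*exp(-3*c)/3


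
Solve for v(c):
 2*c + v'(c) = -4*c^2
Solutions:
 v(c) = C1 - 4*c^3/3 - c^2


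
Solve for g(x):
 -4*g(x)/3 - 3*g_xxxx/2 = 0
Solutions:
 g(x) = (C1*sin(2^(1/4)*sqrt(3)*x/3) + C2*cos(2^(1/4)*sqrt(3)*x/3))*exp(-2^(1/4)*sqrt(3)*x/3) + (C3*sin(2^(1/4)*sqrt(3)*x/3) + C4*cos(2^(1/4)*sqrt(3)*x/3))*exp(2^(1/4)*sqrt(3)*x/3)


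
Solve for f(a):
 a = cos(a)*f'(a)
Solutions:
 f(a) = C1 + Integral(a/cos(a), a)


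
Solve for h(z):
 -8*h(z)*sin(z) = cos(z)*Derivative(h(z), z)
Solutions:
 h(z) = C1*cos(z)^8


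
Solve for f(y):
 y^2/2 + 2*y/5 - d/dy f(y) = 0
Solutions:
 f(y) = C1 + y^3/6 + y^2/5


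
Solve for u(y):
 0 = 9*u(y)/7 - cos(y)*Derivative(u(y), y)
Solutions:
 u(y) = C1*(sin(y) + 1)^(9/14)/(sin(y) - 1)^(9/14)


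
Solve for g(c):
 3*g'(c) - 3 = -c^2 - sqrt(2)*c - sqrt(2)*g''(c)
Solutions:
 g(c) = C1 + C2*exp(-3*sqrt(2)*c/2) - c^3/9 - sqrt(2)*c^2/18 + 29*c/27


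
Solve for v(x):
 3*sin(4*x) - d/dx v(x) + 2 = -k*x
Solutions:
 v(x) = C1 + k*x^2/2 + 2*x - 3*cos(4*x)/4


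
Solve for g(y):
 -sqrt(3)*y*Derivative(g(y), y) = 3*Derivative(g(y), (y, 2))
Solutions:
 g(y) = C1 + C2*erf(sqrt(2)*3^(3/4)*y/6)


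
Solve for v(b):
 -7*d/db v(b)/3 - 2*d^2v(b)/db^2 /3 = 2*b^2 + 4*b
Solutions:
 v(b) = C1 + C2*exp(-7*b/2) - 2*b^3/7 - 30*b^2/49 + 120*b/343


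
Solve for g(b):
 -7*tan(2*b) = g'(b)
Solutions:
 g(b) = C1 + 7*log(cos(2*b))/2


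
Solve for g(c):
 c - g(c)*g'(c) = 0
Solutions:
 g(c) = -sqrt(C1 + c^2)
 g(c) = sqrt(C1 + c^2)


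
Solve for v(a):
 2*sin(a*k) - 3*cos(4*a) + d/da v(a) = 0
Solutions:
 v(a) = C1 + 3*sin(4*a)/4 + 2*cos(a*k)/k


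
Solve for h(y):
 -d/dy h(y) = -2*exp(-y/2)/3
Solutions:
 h(y) = C1 - 4*exp(-y/2)/3


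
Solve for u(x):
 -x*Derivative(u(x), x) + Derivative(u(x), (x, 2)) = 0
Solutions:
 u(x) = C1 + C2*erfi(sqrt(2)*x/2)


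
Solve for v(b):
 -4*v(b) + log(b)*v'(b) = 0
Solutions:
 v(b) = C1*exp(4*li(b))


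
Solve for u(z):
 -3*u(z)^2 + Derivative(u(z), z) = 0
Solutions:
 u(z) = -1/(C1 + 3*z)


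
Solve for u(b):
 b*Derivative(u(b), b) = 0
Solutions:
 u(b) = C1


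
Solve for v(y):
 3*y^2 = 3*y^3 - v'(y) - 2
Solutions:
 v(y) = C1 + 3*y^4/4 - y^3 - 2*y


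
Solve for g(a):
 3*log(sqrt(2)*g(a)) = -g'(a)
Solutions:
 2*Integral(1/(2*log(_y) + log(2)), (_y, g(a)))/3 = C1 - a


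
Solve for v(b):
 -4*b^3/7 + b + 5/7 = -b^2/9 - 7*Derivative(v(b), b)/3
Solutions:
 v(b) = C1 + 3*b^4/49 - b^3/63 - 3*b^2/14 - 15*b/49


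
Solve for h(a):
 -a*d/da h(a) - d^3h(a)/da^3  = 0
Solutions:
 h(a) = C1 + Integral(C2*airyai(-a) + C3*airybi(-a), a)


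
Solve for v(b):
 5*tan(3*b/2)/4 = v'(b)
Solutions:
 v(b) = C1 - 5*log(cos(3*b/2))/6


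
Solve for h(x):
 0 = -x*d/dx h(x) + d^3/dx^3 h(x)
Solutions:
 h(x) = C1 + Integral(C2*airyai(x) + C3*airybi(x), x)


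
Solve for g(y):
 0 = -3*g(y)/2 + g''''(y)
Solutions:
 g(y) = C1*exp(-2^(3/4)*3^(1/4)*y/2) + C2*exp(2^(3/4)*3^(1/4)*y/2) + C3*sin(2^(3/4)*3^(1/4)*y/2) + C4*cos(2^(3/4)*3^(1/4)*y/2)


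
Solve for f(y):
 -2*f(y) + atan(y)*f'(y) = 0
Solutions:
 f(y) = C1*exp(2*Integral(1/atan(y), y))


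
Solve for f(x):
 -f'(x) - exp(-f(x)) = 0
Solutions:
 f(x) = log(C1 - x)


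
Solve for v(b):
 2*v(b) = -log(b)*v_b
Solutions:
 v(b) = C1*exp(-2*li(b))


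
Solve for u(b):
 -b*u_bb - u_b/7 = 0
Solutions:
 u(b) = C1 + C2*b^(6/7)


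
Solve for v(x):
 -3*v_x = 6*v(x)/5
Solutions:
 v(x) = C1*exp(-2*x/5)


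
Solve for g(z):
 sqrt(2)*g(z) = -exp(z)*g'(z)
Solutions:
 g(z) = C1*exp(sqrt(2)*exp(-z))


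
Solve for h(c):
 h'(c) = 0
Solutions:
 h(c) = C1


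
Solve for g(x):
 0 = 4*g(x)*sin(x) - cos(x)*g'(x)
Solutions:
 g(x) = C1/cos(x)^4


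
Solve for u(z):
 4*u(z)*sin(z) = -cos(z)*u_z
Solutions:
 u(z) = C1*cos(z)^4


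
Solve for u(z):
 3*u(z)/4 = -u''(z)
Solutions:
 u(z) = C1*sin(sqrt(3)*z/2) + C2*cos(sqrt(3)*z/2)


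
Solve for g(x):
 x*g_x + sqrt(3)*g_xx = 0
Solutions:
 g(x) = C1 + C2*erf(sqrt(2)*3^(3/4)*x/6)


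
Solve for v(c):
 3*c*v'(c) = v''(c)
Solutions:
 v(c) = C1 + C2*erfi(sqrt(6)*c/2)


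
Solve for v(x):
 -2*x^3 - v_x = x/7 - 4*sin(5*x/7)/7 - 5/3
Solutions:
 v(x) = C1 - x^4/2 - x^2/14 + 5*x/3 - 4*cos(5*x/7)/5


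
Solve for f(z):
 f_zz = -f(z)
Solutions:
 f(z) = C1*sin(z) + C2*cos(z)


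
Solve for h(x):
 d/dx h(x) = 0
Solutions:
 h(x) = C1


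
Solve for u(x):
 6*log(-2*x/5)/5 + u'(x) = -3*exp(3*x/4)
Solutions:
 u(x) = C1 - 6*x*log(-x)/5 + 6*x*(-log(2) + 1 + log(5))/5 - 4*exp(3*x/4)


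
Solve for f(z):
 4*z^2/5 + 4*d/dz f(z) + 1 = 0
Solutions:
 f(z) = C1 - z^3/15 - z/4


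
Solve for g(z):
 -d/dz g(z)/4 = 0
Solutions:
 g(z) = C1


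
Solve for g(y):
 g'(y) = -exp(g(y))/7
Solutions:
 g(y) = log(1/(C1 + y)) + log(7)


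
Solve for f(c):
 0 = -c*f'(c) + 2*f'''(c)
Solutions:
 f(c) = C1 + Integral(C2*airyai(2^(2/3)*c/2) + C3*airybi(2^(2/3)*c/2), c)


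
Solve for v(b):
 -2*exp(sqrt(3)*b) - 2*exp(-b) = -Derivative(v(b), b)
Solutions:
 v(b) = C1 + 2*sqrt(3)*exp(sqrt(3)*b)/3 - 2*exp(-b)


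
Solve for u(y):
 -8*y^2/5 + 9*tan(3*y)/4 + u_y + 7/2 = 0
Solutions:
 u(y) = C1 + 8*y^3/15 - 7*y/2 + 3*log(cos(3*y))/4


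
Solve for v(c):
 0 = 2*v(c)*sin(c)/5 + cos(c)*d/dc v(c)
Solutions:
 v(c) = C1*cos(c)^(2/5)


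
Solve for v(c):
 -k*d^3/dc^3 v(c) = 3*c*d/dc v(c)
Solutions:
 v(c) = C1 + Integral(C2*airyai(3^(1/3)*c*(-1/k)^(1/3)) + C3*airybi(3^(1/3)*c*(-1/k)^(1/3)), c)


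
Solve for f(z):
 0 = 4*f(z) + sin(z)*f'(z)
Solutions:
 f(z) = C1*(cos(z)^2 + 2*cos(z) + 1)/(cos(z)^2 - 2*cos(z) + 1)


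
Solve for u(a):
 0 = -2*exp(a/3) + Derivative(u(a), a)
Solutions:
 u(a) = C1 + 6*exp(a/3)


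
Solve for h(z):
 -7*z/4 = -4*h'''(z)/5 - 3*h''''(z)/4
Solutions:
 h(z) = C1 + C2*z + C3*z^2 + C4*exp(-16*z/15) + 35*z^4/384 - 175*z^3/512


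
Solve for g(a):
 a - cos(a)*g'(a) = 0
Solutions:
 g(a) = C1 + Integral(a/cos(a), a)


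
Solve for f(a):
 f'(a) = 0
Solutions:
 f(a) = C1


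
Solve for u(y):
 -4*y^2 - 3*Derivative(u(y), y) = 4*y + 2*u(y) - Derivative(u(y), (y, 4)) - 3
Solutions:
 u(y) = -2*y^2 + 4*y + (C1/sqrt(exp(sqrt(5)*y)) + C2*sqrt(exp(sqrt(5)*y)))*exp(y/2) + (C3*sin(sqrt(7)*y/2) + C4*cos(sqrt(7)*y/2))*exp(-y/2) - 9/2


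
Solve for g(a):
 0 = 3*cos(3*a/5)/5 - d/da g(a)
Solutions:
 g(a) = C1 + sin(3*a/5)


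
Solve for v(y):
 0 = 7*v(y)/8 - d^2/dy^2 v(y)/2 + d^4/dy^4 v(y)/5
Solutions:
 v(y) = (C1*sin(70^(1/4)*y*sin(atan(3*sqrt(5)/5)/2)/2) + C2*cos(70^(1/4)*y*sin(atan(3*sqrt(5)/5)/2)/2))*exp(-70^(1/4)*y*cos(atan(3*sqrt(5)/5)/2)/2) + (C3*sin(70^(1/4)*y*sin(atan(3*sqrt(5)/5)/2)/2) + C4*cos(70^(1/4)*y*sin(atan(3*sqrt(5)/5)/2)/2))*exp(70^(1/4)*y*cos(atan(3*sqrt(5)/5)/2)/2)


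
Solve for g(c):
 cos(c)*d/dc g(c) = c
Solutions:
 g(c) = C1 + Integral(c/cos(c), c)


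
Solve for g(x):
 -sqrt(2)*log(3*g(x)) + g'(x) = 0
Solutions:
 -sqrt(2)*Integral(1/(log(_y) + log(3)), (_y, g(x)))/2 = C1 - x


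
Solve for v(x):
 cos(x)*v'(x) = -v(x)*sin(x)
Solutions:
 v(x) = C1*cos(x)


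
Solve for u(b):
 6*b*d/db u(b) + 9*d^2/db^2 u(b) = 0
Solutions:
 u(b) = C1 + C2*erf(sqrt(3)*b/3)


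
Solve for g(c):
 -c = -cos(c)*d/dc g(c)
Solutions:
 g(c) = C1 + Integral(c/cos(c), c)


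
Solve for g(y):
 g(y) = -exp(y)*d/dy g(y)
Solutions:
 g(y) = C1*exp(exp(-y))


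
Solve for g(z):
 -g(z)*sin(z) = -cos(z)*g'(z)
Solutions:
 g(z) = C1/cos(z)


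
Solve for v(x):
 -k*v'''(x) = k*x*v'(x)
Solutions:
 v(x) = C1 + Integral(C2*airyai(-x) + C3*airybi(-x), x)


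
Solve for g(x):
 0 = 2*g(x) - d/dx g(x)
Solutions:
 g(x) = C1*exp(2*x)


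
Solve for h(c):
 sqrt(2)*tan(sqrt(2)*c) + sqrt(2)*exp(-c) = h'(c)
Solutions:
 h(c) = C1 + log(tan(sqrt(2)*c)^2 + 1)/2 - sqrt(2)*exp(-c)


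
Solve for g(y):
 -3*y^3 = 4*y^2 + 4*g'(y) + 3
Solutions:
 g(y) = C1 - 3*y^4/16 - y^3/3 - 3*y/4


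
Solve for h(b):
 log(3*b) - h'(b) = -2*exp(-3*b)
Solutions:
 h(b) = C1 + b*log(b) + b*(-1 + log(3)) - 2*exp(-3*b)/3


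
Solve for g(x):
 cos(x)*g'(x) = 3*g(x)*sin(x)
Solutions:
 g(x) = C1/cos(x)^3


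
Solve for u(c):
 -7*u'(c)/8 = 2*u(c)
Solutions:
 u(c) = C1*exp(-16*c/7)


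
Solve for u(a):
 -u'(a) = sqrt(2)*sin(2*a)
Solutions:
 u(a) = C1 + sqrt(2)*cos(2*a)/2


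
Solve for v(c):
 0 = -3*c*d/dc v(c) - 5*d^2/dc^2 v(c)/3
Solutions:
 v(c) = C1 + C2*erf(3*sqrt(10)*c/10)


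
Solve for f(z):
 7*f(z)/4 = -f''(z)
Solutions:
 f(z) = C1*sin(sqrt(7)*z/2) + C2*cos(sqrt(7)*z/2)


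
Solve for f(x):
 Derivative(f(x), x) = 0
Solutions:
 f(x) = C1


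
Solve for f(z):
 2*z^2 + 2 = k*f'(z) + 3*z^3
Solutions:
 f(z) = C1 - 3*z^4/(4*k) + 2*z^3/(3*k) + 2*z/k


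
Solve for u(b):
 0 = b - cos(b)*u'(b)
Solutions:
 u(b) = C1 + Integral(b/cos(b), b)


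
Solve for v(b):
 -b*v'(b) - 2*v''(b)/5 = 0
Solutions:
 v(b) = C1 + C2*erf(sqrt(5)*b/2)


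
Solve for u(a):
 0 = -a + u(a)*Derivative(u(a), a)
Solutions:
 u(a) = -sqrt(C1 + a^2)
 u(a) = sqrt(C1 + a^2)


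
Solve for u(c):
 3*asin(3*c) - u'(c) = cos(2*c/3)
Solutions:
 u(c) = C1 + 3*c*asin(3*c) + sqrt(1 - 9*c^2) - 3*sin(2*c/3)/2


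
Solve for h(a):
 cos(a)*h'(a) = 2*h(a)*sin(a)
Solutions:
 h(a) = C1/cos(a)^2


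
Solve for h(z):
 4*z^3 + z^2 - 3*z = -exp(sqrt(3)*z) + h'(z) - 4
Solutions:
 h(z) = C1 + z^4 + z^3/3 - 3*z^2/2 + 4*z + sqrt(3)*exp(sqrt(3)*z)/3


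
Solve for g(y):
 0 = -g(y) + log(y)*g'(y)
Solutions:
 g(y) = C1*exp(li(y))


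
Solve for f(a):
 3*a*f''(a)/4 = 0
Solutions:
 f(a) = C1 + C2*a


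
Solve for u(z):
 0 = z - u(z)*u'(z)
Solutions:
 u(z) = -sqrt(C1 + z^2)
 u(z) = sqrt(C1 + z^2)


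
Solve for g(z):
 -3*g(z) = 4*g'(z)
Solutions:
 g(z) = C1*exp(-3*z/4)


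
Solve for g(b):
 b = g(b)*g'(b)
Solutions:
 g(b) = -sqrt(C1 + b^2)
 g(b) = sqrt(C1 + b^2)


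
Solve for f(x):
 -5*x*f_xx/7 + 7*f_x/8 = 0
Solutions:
 f(x) = C1 + C2*x^(89/40)


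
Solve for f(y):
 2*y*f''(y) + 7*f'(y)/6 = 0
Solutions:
 f(y) = C1 + C2*y^(5/12)


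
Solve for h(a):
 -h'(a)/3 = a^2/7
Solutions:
 h(a) = C1 - a^3/7


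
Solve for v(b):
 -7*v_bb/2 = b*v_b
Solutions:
 v(b) = C1 + C2*erf(sqrt(7)*b/7)


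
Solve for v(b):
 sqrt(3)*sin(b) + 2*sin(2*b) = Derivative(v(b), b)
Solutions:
 v(b) = C1 + 2*sin(b)^2 - sqrt(3)*cos(b)


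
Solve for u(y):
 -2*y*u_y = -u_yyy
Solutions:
 u(y) = C1 + Integral(C2*airyai(2^(1/3)*y) + C3*airybi(2^(1/3)*y), y)


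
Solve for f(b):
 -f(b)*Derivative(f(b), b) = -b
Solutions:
 f(b) = -sqrt(C1 + b^2)
 f(b) = sqrt(C1 + b^2)


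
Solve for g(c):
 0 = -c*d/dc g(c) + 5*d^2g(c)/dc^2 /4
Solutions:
 g(c) = C1 + C2*erfi(sqrt(10)*c/5)


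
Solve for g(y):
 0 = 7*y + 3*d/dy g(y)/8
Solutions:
 g(y) = C1 - 28*y^2/3


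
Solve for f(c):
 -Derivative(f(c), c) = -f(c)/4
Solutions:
 f(c) = C1*exp(c/4)


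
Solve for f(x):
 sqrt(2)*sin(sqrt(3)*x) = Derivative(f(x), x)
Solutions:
 f(x) = C1 - sqrt(6)*cos(sqrt(3)*x)/3


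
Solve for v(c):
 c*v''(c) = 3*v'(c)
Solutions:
 v(c) = C1 + C2*c^4


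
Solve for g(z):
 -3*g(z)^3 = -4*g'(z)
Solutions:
 g(z) = -sqrt(2)*sqrt(-1/(C1 + 3*z))
 g(z) = sqrt(2)*sqrt(-1/(C1 + 3*z))


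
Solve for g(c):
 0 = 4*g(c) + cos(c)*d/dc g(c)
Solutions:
 g(c) = C1*(sin(c)^2 - 2*sin(c) + 1)/(sin(c)^2 + 2*sin(c) + 1)


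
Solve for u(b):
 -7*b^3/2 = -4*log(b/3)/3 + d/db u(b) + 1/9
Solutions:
 u(b) = C1 - 7*b^4/8 + 4*b*log(b)/3 - 4*b*log(3)/3 - 13*b/9


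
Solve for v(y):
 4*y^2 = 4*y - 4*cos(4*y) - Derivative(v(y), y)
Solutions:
 v(y) = C1 - 4*y^3/3 + 2*y^2 - sin(4*y)


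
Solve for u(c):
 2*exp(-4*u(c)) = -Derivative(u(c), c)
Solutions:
 u(c) = log(-I*(C1 - 8*c)^(1/4))
 u(c) = log(I*(C1 - 8*c)^(1/4))
 u(c) = log(-(C1 - 8*c)^(1/4))
 u(c) = log(C1 - 8*c)/4


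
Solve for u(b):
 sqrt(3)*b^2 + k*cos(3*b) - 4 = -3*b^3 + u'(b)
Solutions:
 u(b) = C1 + 3*b^4/4 + sqrt(3)*b^3/3 - 4*b + k*sin(3*b)/3


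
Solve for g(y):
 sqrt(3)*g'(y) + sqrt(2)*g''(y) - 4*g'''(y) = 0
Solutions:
 g(y) = C1 + C2*exp(sqrt(2)*y*(1 - sqrt(1 + 8*sqrt(3)))/8) + C3*exp(sqrt(2)*y*(1 + sqrt(1 + 8*sqrt(3)))/8)


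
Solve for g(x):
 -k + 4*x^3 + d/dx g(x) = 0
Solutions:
 g(x) = C1 + k*x - x^4


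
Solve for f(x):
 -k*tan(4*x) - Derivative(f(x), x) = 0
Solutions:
 f(x) = C1 + k*log(cos(4*x))/4


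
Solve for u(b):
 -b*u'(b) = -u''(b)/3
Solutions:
 u(b) = C1 + C2*erfi(sqrt(6)*b/2)


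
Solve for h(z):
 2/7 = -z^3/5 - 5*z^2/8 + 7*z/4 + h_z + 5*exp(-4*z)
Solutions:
 h(z) = C1 + z^4/20 + 5*z^3/24 - 7*z^2/8 + 2*z/7 + 5*exp(-4*z)/4


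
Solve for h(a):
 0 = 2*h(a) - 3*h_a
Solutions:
 h(a) = C1*exp(2*a/3)


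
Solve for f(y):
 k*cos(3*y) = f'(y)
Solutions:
 f(y) = C1 + k*sin(3*y)/3


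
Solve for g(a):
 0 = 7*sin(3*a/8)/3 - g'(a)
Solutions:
 g(a) = C1 - 56*cos(3*a/8)/9


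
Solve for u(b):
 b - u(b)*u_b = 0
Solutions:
 u(b) = -sqrt(C1 + b^2)
 u(b) = sqrt(C1 + b^2)


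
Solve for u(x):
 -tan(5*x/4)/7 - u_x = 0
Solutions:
 u(x) = C1 + 4*log(cos(5*x/4))/35


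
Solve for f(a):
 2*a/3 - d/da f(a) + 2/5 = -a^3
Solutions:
 f(a) = C1 + a^4/4 + a^2/3 + 2*a/5


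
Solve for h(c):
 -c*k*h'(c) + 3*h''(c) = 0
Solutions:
 h(c) = Piecewise((-sqrt(6)*sqrt(pi)*C1*erf(sqrt(6)*c*sqrt(-k)/6)/(2*sqrt(-k)) - C2, (k > 0) | (k < 0)), (-C1*c - C2, True))


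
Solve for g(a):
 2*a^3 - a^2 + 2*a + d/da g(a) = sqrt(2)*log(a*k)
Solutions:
 g(a) = C1 - a^4/2 + a^3/3 - a^2 + sqrt(2)*a*log(a*k) - sqrt(2)*a


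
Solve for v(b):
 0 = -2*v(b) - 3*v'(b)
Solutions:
 v(b) = C1*exp(-2*b/3)


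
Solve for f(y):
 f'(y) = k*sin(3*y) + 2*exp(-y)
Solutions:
 f(y) = C1 - k*cos(3*y)/3 - 2*exp(-y)


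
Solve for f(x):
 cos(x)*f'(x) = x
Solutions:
 f(x) = C1 + Integral(x/cos(x), x)


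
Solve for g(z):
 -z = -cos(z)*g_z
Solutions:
 g(z) = C1 + Integral(z/cos(z), z)


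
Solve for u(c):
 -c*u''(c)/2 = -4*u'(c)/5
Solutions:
 u(c) = C1 + C2*c^(13/5)


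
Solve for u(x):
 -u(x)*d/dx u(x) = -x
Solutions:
 u(x) = -sqrt(C1 + x^2)
 u(x) = sqrt(C1 + x^2)


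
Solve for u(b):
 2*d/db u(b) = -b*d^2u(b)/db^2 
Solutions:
 u(b) = C1 + C2/b


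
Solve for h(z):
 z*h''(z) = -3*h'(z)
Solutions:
 h(z) = C1 + C2/z^2


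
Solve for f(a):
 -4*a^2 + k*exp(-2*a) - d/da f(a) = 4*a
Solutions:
 f(a) = C1 - 4*a^3/3 - 2*a^2 - k*exp(-2*a)/2


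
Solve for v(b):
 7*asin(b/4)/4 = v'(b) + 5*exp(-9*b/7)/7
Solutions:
 v(b) = C1 + 7*b*asin(b/4)/4 + 7*sqrt(16 - b^2)/4 + 5*exp(-9*b/7)/9


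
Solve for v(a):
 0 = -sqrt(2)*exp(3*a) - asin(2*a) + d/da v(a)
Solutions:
 v(a) = C1 + a*asin(2*a) + sqrt(1 - 4*a^2)/2 + sqrt(2)*exp(3*a)/3


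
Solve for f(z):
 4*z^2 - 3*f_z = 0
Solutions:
 f(z) = C1 + 4*z^3/9


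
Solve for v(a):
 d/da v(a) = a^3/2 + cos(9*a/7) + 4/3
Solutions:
 v(a) = C1 + a^4/8 + 4*a/3 + 7*sin(9*a/7)/9


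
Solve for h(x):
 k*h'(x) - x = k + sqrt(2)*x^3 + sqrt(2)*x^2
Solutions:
 h(x) = C1 + x + sqrt(2)*x^4/(4*k) + sqrt(2)*x^3/(3*k) + x^2/(2*k)


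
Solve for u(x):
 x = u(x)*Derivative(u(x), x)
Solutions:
 u(x) = -sqrt(C1 + x^2)
 u(x) = sqrt(C1 + x^2)


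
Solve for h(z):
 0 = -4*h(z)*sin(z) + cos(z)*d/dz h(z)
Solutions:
 h(z) = C1/cos(z)^4


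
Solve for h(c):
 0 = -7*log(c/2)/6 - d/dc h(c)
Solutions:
 h(c) = C1 - 7*c*log(c)/6 + 7*c*log(2)/6 + 7*c/6


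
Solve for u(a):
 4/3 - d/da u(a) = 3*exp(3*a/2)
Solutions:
 u(a) = C1 + 4*a/3 - 2*exp(3*a/2)


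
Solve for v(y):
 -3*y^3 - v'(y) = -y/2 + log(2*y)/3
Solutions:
 v(y) = C1 - 3*y^4/4 + y^2/4 - y*log(y)/3 - y*log(2)/3 + y/3


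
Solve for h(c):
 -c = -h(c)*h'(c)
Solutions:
 h(c) = -sqrt(C1 + c^2)
 h(c) = sqrt(C1 + c^2)


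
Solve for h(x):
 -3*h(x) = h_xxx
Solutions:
 h(x) = C3*exp(-3^(1/3)*x) + (C1*sin(3^(5/6)*x/2) + C2*cos(3^(5/6)*x/2))*exp(3^(1/3)*x/2)


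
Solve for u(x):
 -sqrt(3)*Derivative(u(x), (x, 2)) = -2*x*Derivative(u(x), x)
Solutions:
 u(x) = C1 + C2*erfi(3^(3/4)*x/3)


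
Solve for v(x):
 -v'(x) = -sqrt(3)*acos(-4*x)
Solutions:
 v(x) = C1 + sqrt(3)*(x*acos(-4*x) + sqrt(1 - 16*x^2)/4)


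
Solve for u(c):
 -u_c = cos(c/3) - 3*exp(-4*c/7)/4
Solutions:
 u(c) = C1 - 3*sin(c/3) - 21*exp(-4*c/7)/16


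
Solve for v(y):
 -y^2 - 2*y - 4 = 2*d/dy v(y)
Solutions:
 v(y) = C1 - y^3/6 - y^2/2 - 2*y


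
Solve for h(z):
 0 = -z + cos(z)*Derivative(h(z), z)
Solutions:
 h(z) = C1 + Integral(z/cos(z), z)


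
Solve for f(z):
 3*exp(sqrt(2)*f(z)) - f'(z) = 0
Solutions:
 f(z) = sqrt(2)*(2*log(-1/(C1 + 3*z)) - log(2))/4


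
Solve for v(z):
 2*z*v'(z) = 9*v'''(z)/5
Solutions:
 v(z) = C1 + Integral(C2*airyai(30^(1/3)*z/3) + C3*airybi(30^(1/3)*z/3), z)


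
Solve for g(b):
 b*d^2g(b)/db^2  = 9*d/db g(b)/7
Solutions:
 g(b) = C1 + C2*b^(16/7)


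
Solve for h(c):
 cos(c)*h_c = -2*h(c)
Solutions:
 h(c) = C1*(sin(c) - 1)/(sin(c) + 1)


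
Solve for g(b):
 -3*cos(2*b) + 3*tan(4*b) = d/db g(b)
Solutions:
 g(b) = C1 - 3*log(cos(4*b))/4 - 3*sin(2*b)/2


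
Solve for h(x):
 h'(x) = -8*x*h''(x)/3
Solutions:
 h(x) = C1 + C2*x^(5/8)


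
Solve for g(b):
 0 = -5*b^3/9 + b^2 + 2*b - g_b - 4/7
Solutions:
 g(b) = C1 - 5*b^4/36 + b^3/3 + b^2 - 4*b/7


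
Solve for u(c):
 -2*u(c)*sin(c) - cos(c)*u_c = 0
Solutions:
 u(c) = C1*cos(c)^2


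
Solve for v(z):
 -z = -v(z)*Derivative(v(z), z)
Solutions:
 v(z) = -sqrt(C1 + z^2)
 v(z) = sqrt(C1 + z^2)


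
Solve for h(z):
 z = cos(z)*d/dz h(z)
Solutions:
 h(z) = C1 + Integral(z/cos(z), z)


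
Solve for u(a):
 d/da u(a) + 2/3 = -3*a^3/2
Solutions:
 u(a) = C1 - 3*a^4/8 - 2*a/3


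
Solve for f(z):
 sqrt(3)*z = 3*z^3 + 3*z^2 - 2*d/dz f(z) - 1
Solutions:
 f(z) = C1 + 3*z^4/8 + z^3/2 - sqrt(3)*z^2/4 - z/2


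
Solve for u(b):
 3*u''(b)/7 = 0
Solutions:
 u(b) = C1 + C2*b


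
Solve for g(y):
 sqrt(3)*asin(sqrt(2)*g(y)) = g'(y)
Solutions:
 Integral(1/asin(sqrt(2)*_y), (_y, g(y))) = C1 + sqrt(3)*y


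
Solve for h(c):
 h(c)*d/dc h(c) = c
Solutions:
 h(c) = -sqrt(C1 + c^2)
 h(c) = sqrt(C1 + c^2)


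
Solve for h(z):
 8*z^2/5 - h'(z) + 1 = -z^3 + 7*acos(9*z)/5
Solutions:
 h(z) = C1 + z^4/4 + 8*z^3/15 - 7*z*acos(9*z)/5 + z + 7*sqrt(1 - 81*z^2)/45


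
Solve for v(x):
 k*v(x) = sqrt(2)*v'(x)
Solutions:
 v(x) = C1*exp(sqrt(2)*k*x/2)


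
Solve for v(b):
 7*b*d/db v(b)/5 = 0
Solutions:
 v(b) = C1


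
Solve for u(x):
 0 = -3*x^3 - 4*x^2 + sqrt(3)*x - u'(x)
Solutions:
 u(x) = C1 - 3*x^4/4 - 4*x^3/3 + sqrt(3)*x^2/2


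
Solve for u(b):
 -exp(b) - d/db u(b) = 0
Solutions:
 u(b) = C1 - exp(b)


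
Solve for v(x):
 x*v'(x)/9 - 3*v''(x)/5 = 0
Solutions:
 v(x) = C1 + C2*erfi(sqrt(30)*x/18)


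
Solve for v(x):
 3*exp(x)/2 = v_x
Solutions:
 v(x) = C1 + 3*exp(x)/2


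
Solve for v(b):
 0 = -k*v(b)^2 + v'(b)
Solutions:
 v(b) = -1/(C1 + b*k)


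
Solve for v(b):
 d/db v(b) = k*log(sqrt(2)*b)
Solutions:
 v(b) = C1 + b*k*log(b) - b*k + b*k*log(2)/2


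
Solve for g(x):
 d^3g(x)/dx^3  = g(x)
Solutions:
 g(x) = C3*exp(x) + (C1*sin(sqrt(3)*x/2) + C2*cos(sqrt(3)*x/2))*exp(-x/2)


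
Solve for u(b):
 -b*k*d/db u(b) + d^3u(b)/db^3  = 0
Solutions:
 u(b) = C1 + Integral(C2*airyai(b*k^(1/3)) + C3*airybi(b*k^(1/3)), b)


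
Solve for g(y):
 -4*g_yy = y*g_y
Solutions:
 g(y) = C1 + C2*erf(sqrt(2)*y/4)


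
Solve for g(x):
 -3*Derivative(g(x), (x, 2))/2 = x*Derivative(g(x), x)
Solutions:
 g(x) = C1 + C2*erf(sqrt(3)*x/3)


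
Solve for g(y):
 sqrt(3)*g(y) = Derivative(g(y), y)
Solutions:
 g(y) = C1*exp(sqrt(3)*y)


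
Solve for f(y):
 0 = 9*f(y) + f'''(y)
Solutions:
 f(y) = C3*exp(-3^(2/3)*y) + (C1*sin(3*3^(1/6)*y/2) + C2*cos(3*3^(1/6)*y/2))*exp(3^(2/3)*y/2)


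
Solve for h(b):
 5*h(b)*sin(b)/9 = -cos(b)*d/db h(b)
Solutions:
 h(b) = C1*cos(b)^(5/9)


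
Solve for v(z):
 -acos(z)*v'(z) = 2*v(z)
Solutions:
 v(z) = C1*exp(-2*Integral(1/acos(z), z))


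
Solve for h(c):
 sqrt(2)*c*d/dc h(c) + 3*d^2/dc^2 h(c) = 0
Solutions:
 h(c) = C1 + C2*erf(2^(3/4)*sqrt(3)*c/6)


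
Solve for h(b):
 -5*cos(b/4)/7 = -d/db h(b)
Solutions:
 h(b) = C1 + 20*sin(b/4)/7


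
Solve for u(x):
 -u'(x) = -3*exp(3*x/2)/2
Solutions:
 u(x) = C1 + exp(3*x/2)


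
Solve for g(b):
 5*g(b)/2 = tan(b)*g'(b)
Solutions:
 g(b) = C1*sin(b)^(5/2)


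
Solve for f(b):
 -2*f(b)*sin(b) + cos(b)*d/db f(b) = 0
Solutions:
 f(b) = C1/cos(b)^2


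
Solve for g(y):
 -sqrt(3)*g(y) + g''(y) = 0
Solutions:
 g(y) = C1*exp(-3^(1/4)*y) + C2*exp(3^(1/4)*y)


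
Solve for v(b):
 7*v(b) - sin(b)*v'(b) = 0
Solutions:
 v(b) = C1*sqrt(cos(b) - 1)*(cos(b)^3 - 3*cos(b)^2 + 3*cos(b) - 1)/(sqrt(cos(b) + 1)*(cos(b)^3 + 3*cos(b)^2 + 3*cos(b) + 1))


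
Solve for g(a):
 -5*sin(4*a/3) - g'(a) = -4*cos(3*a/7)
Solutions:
 g(a) = C1 + 28*sin(3*a/7)/3 + 15*cos(4*a/3)/4


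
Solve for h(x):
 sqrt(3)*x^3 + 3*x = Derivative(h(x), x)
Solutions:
 h(x) = C1 + sqrt(3)*x^4/4 + 3*x^2/2


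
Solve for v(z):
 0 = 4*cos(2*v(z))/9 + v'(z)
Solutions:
 4*z/9 - log(sin(2*v(z)) - 1)/4 + log(sin(2*v(z)) + 1)/4 = C1


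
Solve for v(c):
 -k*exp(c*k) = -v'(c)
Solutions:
 v(c) = C1 + exp(c*k)


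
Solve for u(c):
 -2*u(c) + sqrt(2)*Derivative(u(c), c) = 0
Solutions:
 u(c) = C1*exp(sqrt(2)*c)


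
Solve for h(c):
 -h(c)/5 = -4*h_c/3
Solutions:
 h(c) = C1*exp(3*c/20)


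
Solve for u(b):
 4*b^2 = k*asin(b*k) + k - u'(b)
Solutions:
 u(b) = C1 - 4*b^3/3 + b*k + k*Piecewise((b*asin(b*k) + sqrt(-b^2*k^2 + 1)/k, Ne(k, 0)), (0, True))


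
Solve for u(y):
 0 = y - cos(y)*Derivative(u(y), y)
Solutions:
 u(y) = C1 + Integral(y/cos(y), y)


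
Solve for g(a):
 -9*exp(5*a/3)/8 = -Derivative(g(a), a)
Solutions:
 g(a) = C1 + 27*exp(5*a/3)/40


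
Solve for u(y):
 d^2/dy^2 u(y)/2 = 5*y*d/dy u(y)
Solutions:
 u(y) = C1 + C2*erfi(sqrt(5)*y)


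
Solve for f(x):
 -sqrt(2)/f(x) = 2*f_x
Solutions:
 f(x) = -sqrt(C1 - sqrt(2)*x)
 f(x) = sqrt(C1 - sqrt(2)*x)


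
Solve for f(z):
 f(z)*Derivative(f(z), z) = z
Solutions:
 f(z) = -sqrt(C1 + z^2)
 f(z) = sqrt(C1 + z^2)


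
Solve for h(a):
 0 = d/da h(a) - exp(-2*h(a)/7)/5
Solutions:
 h(a) = 7*log(-sqrt(C1 + a)) - 7*log(35) + 7*log(70)/2
 h(a) = 7*log(C1 + a)/2 - 7*log(35) + 7*log(70)/2


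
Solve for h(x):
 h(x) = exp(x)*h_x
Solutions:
 h(x) = C1*exp(-exp(-x))


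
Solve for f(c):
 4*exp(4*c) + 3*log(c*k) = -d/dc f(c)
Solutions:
 f(c) = C1 - 3*c*log(c*k) + 3*c - exp(4*c)


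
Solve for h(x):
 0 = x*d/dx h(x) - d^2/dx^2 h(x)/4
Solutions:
 h(x) = C1 + C2*erfi(sqrt(2)*x)


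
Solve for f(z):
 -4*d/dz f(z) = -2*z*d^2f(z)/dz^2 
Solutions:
 f(z) = C1 + C2*z^3


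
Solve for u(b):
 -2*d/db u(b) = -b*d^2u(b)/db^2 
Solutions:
 u(b) = C1 + C2*b^3


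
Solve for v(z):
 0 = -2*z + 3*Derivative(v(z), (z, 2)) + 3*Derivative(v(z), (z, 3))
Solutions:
 v(z) = C1 + C2*z + C3*exp(-z) + z^3/9 - z^2/3


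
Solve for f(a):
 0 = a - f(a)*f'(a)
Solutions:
 f(a) = -sqrt(C1 + a^2)
 f(a) = sqrt(C1 + a^2)


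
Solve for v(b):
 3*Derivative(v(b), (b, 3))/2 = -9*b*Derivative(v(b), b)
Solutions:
 v(b) = C1 + Integral(C2*airyai(-6^(1/3)*b) + C3*airybi(-6^(1/3)*b), b)


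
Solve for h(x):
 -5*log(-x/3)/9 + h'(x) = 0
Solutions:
 h(x) = C1 + 5*x*log(-x)/9 + 5*x*(-log(3) - 1)/9


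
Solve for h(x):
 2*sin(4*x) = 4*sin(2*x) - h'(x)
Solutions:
 h(x) = C1 + 4*sin(x)^4


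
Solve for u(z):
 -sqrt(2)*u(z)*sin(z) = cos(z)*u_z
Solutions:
 u(z) = C1*cos(z)^(sqrt(2))


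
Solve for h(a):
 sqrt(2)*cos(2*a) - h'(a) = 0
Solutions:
 h(a) = C1 + sqrt(2)*sin(2*a)/2


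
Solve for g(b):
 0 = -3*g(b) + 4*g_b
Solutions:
 g(b) = C1*exp(3*b/4)


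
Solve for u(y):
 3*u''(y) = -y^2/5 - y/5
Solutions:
 u(y) = C1 + C2*y - y^4/180 - y^3/90


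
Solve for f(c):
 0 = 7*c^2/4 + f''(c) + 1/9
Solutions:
 f(c) = C1 + C2*c - 7*c^4/48 - c^2/18


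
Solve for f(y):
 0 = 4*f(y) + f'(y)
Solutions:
 f(y) = C1*exp(-4*y)


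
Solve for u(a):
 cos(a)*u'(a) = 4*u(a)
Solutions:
 u(a) = C1*(sin(a)^2 + 2*sin(a) + 1)/(sin(a)^2 - 2*sin(a) + 1)


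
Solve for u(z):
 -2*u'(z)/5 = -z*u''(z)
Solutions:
 u(z) = C1 + C2*z^(7/5)


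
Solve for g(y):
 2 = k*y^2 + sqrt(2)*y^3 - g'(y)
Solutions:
 g(y) = C1 + k*y^3/3 + sqrt(2)*y^4/4 - 2*y


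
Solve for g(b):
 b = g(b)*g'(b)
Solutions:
 g(b) = -sqrt(C1 + b^2)
 g(b) = sqrt(C1 + b^2)
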